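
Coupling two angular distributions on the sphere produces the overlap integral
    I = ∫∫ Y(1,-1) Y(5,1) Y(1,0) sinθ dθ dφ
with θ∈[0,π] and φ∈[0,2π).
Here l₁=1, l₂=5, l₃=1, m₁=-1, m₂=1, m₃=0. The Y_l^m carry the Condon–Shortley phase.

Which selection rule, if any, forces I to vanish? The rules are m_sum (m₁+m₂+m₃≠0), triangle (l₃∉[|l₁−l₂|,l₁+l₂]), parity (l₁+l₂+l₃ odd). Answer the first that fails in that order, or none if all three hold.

m₁+m₂+m₃ = -1 + 1 + 0 = 0  ✓
triangle: need |l₁−l₂| ≤ l₃ ≤ l₁+l₂ = [4,6]; l₃=1 is outside  ✗
parity: l₁+l₂+l₃ = 7 is odd

triangle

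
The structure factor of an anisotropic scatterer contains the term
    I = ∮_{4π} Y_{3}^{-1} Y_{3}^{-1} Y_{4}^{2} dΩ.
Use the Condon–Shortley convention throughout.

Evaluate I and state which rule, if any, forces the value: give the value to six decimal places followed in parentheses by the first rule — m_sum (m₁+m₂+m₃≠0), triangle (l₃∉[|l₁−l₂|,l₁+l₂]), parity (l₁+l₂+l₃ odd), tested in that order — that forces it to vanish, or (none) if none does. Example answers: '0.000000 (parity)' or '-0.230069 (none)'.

Checks pass: Σm=0; 10 even; l₃=4∈[0,6].
(2·3+1)(2·3+1)(2·4+1) = 441
Δ: 2! 4! 4! / 11! → 1/34650
sum: t=0:+1/72 t=1:−1/16 t=2:+1/72 = -5/144
3j²(3 3 4; 0 0 0) = Δ·Π!·Σ² = 2/77  (sign -1)
sum: t=0:+1/192 t=1:−1/36 t=2:+1/192 = -5/288
3j²(3 3 4; -1 -1 2) = Δ·Π!·Σ² = 20/693  (sign -1)
combine: 4πI² = 441·2/77·20/693 = 40/121
take √, sign +1: I = 0.16219310
No selection rule forces the value: the integral is nonzero (none).

0.162193 (none)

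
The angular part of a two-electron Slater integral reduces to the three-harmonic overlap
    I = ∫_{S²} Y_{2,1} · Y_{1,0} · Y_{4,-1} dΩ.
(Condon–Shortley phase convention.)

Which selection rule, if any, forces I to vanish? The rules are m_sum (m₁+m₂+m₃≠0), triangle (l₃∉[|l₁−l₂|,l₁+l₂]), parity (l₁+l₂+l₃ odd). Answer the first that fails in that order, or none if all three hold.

triangle

Σmᵢ = 0  ✓
l₃∈[|l₁−l₂|,l₁+l₂]=[1,3] required, l₃=4 fails  ✗
Σlᵢ = 7 ⇒ odd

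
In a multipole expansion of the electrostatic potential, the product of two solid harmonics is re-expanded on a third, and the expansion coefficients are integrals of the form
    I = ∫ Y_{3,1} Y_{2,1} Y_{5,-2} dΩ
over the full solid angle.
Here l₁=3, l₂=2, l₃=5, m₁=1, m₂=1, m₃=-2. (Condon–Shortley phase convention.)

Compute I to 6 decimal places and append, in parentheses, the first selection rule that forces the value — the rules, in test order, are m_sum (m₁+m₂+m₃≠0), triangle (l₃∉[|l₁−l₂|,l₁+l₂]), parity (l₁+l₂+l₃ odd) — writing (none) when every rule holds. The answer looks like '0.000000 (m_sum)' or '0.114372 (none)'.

m-sum 0 ✓  L=10 even ✓  1≤5≤5 ✓
Π(2lᵢ+1) = 7×5×11 = 385
triangle coeff Δ(3,2,5) = 1/2310
Σ_t [0,0]: t=0:+1/144 = 1/144
(3j)²=10/231 [(3 2 5; 0 0 0)], sign=-1
Σ_t [0,0]: t=0:+1/288 = 1/288
(3j)²=1/22 [(3 2 5; 1 1 -2)], sign=-1
⇒ 4πI² = 25/33
I = (+1)√(25/33/(4π)) = 0.24553200
No selection rule forces the value: the integral is nonzero (none).

0.245532 (none)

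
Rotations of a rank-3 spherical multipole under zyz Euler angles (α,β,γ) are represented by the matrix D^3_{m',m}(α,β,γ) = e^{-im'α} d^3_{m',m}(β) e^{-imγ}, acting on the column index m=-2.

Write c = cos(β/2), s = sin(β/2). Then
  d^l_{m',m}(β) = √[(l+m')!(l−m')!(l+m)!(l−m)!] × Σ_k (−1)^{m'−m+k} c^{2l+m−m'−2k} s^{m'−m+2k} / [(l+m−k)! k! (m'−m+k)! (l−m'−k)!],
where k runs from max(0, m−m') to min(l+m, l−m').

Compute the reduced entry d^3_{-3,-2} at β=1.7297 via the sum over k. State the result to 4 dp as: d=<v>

d=0.2142

d^3_{-3,-2}(β=1.7297) via the finite sum:
c=cos(1.729700/2)=0.648754, s=sin(1.729700/2)=0.760998; N=√[1·720·1·120]=293.938769
The bounds max(0,m−m')=1 and min(l+m,l−m')=1 give 1 term
  k=1: (−1)^0·293.9388/(120)·0.6488^5·0.7610^1 = +0.214220
d^3_{-3,-2}(1.7297) = +0.214220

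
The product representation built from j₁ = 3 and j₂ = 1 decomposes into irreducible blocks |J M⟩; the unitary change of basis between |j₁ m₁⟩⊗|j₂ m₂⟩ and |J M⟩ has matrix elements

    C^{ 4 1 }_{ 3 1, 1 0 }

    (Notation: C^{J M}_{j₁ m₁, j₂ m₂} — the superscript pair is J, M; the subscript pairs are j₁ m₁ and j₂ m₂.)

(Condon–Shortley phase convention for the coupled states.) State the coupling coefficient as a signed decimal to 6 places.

+√(15/28) ≈ +0.731925

j₁+j₂−J=0  J+j₁−j₂=6  J−j₁+j₂=2  j₁+j₂+J+1=9
(j₁±m₁, j₂±m₂, J±M) = (4,2,1,1,5,3)
P² = 8640/7
sum k=0..0:
  [0] +1/48 = 1/48
S = 1/48
C² = P²·S² = 15/28 ; C = +0.731925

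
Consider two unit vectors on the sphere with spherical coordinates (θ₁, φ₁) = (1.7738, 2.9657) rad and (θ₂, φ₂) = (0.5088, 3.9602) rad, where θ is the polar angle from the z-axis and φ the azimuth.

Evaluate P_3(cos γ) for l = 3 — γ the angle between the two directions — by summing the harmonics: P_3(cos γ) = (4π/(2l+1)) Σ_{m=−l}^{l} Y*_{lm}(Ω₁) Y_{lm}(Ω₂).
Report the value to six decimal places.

Expand P_3 via completeness: Σ_{m} conj(Y_{3,m}) at Ω₁ times Y_{3,m} at Ω₂ —
  term(m=-3) = (-0.018672, -0.002977)   from Y*(Ω₁)=(-0.338719, 0.197406), Y(Ω₂)=(0.037325, 0.030542)
  term(m=-2) = (0.017002, 0.038257)   from Y*(Ω₁)=(-0.185564, 0.068112), Y(Ω₂)=(-0.014057, -0.211326)
  term(m=-1) = (-0.060875, 0.093670)   from Y*(Ω₁)=(0.248319, -0.044134), Y(Ω₂)=(-0.302630, 0.323429)
  term(m=+0) = (0.055789, 0.000000)   from Y*(Ω₁)=(0.210420, -0.000000), Y(Ω₂)=(0.265132, 0.000000)
  term(m=+1) = (-0.060875, -0.093670)   from Y*(Ω₁)=(-0.248319, -0.044134), Y(Ω₂)=(0.302630, 0.323429)
  term(m=+2) = (0.017002, -0.038257)   from Y*(Ω₁)=(-0.185564, -0.068112), Y(Ω₂)=(-0.014057, 0.211326)
  term(m=+3) = (-0.018672, 0.002977)   from Y*(Ω₁)=(0.338719, 0.197406), Y(Ω₂)=(-0.037325, 0.030542)
Σ over m = (-0.069300, 0.000000); ×(4π/7) → (-0.124407, 0.000000). Real part: -0.124407

-0.124407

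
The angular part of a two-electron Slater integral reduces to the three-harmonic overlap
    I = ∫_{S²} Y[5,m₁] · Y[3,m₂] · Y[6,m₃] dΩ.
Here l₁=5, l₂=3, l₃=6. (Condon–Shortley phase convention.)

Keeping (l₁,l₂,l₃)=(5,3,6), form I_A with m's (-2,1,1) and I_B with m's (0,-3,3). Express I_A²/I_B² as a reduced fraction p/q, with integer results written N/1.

5/28

Shared (l₁,l₂,l₃)=(5,3,6): N and (l;000)² cancel in I_A²/I_B².
A: Δ = 2!·8!·4!/15! = 1/675675; Racah Σ t=0..2: t=0:+1/241920 t=1:−1/8640 t=2:+1/5760 = 1/16128; ⇒ 3j(5 3 6; -2 1 1)² = 5/1001, sgn -1
B: Δ = 2!·8!·4!/15! = 1/675675; Racah Σ t=0..0: t=0:+1/34560 = 1/34560; ⇒ 3j(5 3 6; 0 -3 3)² = 4/143, sgn -1
I_A²/I_B² = (5/1001)/(4/143) = 5/28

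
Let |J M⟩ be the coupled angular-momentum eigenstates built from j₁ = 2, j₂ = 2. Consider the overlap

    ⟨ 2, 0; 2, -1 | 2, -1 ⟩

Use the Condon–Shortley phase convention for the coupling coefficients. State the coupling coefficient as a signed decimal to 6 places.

j₁+j₂−J=2  J+j₁−j₂=2  J−j₁+j₂=2  j₁+j₂+J+1=7
(j₁±m₁, j₂±m₂, J±M) = (2,2,1,3,1,3)
P² = 8/7
sum k=0..1:
  [0] +1/4 = 1/4
  [1] −1/2 = -1/2
S = -1/4
C² = P²·S² = 1/14 ; C = -0.267261

-0.267261  (= −√(1/14))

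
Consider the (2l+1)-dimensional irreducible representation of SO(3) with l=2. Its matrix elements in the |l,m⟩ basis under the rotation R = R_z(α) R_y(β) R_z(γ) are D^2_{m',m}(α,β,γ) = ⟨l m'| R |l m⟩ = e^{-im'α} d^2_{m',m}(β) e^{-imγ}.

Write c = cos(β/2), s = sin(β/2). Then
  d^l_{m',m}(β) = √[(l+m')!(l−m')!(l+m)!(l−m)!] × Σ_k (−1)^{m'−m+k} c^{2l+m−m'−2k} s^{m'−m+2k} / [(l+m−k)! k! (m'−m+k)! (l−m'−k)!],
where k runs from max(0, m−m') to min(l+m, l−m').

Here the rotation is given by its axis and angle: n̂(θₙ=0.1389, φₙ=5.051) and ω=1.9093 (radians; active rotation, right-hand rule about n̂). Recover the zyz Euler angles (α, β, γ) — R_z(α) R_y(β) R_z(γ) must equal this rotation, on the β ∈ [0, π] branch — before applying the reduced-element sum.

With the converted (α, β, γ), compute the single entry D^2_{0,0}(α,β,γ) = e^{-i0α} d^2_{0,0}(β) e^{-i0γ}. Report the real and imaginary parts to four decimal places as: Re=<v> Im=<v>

Axis–angle → zyz. n̂ = (sinθₙcosφₙ, sinθₙsinφₙ, cosθₙ) = (+0.045991, -0.130592, +0.990369), ω = 1.9093.
R = I cosω + sinω [n̂]ₓ + (1−cosω) n̂n̂ᵀ gives
  R = [-0.329258, -0.942169, -0.062507; +0.926167, -0.309358, -0.215664; +0.183855, -0.128902, +0.974465]
β = atan2(√(R₁₃²+R₂₃²), R₃₃) = 0.226471; α = atan2(R₂₃, R₁₃) mod 2π = 4.430282; γ = atan2(R₃₂, −R₃₁) mod 2π = 3.753060
First d^2_{0,0}(β=0.2265), then the phase factors e^{-i(0)α} and e^{-i(0)γ}:
Half-angle: c=0.993596, s=0.112994. N=√(2·2·2·2)=4.000000
The bounds max(0,m−m')=0 and min(l+m,l−m')=2 give 3 terms
  k=0: (−1)^0·4.0000/(4)·0.9936^4·0.1130^0 = +0.974628
  k=1: (−1)^1·4.0000/(1)·0.9936^2·0.1130^2 = -0.050418
  k=2: (−1)^2·4.0000/(4)·0.9936^0·0.1130^4 = +0.000163
d^2_{0,0}(0.2265) = +0.974628 -0.050418 +0.000163 = +0.924373
Attach z-rotation phases: D = e^{-i(0)(4.4303)}·(+0.924373)·e^{-i(0)(3.7531)} = +0.924373+0.000000i

Re=0.9244 Im=0.0000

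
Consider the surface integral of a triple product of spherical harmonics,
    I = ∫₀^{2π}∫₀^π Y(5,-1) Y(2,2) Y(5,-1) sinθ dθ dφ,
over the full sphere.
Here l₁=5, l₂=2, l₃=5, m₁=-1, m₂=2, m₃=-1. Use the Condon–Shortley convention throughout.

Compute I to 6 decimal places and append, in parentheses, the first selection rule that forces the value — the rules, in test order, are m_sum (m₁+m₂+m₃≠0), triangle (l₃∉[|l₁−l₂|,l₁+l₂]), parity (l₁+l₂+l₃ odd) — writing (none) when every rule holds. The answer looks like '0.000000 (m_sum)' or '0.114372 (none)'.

0.198089 (none)

Rules hold: Σm=0, L=12 even, 3≤5≤7.
N = 11·5·11 = 605
Δ = 2!·8!·2!/13! = 1/38610
Racah Σ t=0..2: t=0:+1/2880 t=1:−1/576 t=2:+1/2880 = -1/960
⇒ 3j(5 2 5; 0 0 0)² = 10/429, sgn +1
Racah Σ t=2..2: t=2:+1/2304 = 1/2304
⇒ 3j(5 2 5; -1 2 -1)² = 5/143, sgn +1
4πI² = N·(3j₀)²·(3jₘ)² = 250/507
I = +1·√(0.493097/4π) = 0.19808933
No selection rule forces the value: the integral is nonzero (none).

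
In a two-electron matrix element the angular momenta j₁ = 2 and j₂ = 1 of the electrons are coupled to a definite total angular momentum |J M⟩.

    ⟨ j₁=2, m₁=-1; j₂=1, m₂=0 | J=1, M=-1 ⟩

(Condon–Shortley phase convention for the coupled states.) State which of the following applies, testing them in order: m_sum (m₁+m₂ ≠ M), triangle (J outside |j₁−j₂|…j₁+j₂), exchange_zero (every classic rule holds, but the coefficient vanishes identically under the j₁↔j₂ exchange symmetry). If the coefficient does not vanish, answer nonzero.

nonzero

m-sum: m₁+m₂ = -1+0 = -1, M = -1  ✓
triangle: |j₁−j₂| = 1 ≤ J = 1 ≤ j₁+j₂ = 3  ✓
exchange: j₁≠j₂ or m₁≠m₂ — the exchange symmetry imposes no constraint here
value check: CG = −√(3/10) = -0.547723 ≠ 0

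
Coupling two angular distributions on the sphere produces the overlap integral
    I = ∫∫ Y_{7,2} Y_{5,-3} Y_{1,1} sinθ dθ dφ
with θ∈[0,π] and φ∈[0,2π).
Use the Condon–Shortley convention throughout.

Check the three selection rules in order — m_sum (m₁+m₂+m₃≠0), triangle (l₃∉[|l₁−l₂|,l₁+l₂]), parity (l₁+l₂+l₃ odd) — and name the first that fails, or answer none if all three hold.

m₁+m₂+m₃ = 2 − 3 + 1 = 0  ✓
triangle: need |l₁−l₂| ≤ l₃ ≤ l₁+l₂ = [2,12]; l₃=1 is outside  ✗
parity: l₁+l₂+l₃ = 13 is odd

triangle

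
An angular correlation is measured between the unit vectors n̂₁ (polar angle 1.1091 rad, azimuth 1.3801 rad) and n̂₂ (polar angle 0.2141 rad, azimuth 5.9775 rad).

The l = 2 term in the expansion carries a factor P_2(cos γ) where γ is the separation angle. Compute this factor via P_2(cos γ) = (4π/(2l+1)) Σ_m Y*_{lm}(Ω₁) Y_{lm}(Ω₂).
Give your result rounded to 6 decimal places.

-0.243562

Addition theorem: P_2(cos γ) = (4π/5) Σ_m Y*_{lm}(Ω₁) Y_{lm}(Ω₂), m = −2…2:
  [-2]  conj(Y_{2,-2})(Ω₁) = -0.287374+0.115245i ; Y_{2,-2}(Ω₂) = +0.014279+0.010009i ; Δ = -0.005257-0.001231i
  [-1]  conj(Y_{2,-1})(Ω₁) = +0.058400+0.302527i ; Y_{2,-1}(Ω₂) = +0.152958+0.048270i ; Δ = -0.005670+0.049093i
  [+0]  conj(Y_{2,0})(Ω₁) = -0.127631-0.000000i ; Y_{2,0}(Ω₂) = +0.588070+0.000000i ; Δ = -0.075056-0.000000i
  [+1]  conj(Y_{2,1})(Ω₁) = -0.058400+0.302527i ; Y_{2,1}(Ω₂) = -0.152958+0.048270i ; Δ = -0.005670-0.049093i
  [+2]  conj(Y_{2,2})(Ω₁) = -0.287374-0.115245i ; Y_{2,2}(Ω₂) = +0.014279-0.010009i ; Δ = -0.005257+0.001231i
Total Σ_m = -0.096910+0.000000i. Multiply by 2.513274: -0.243562+0.000000i. P_2(cos γ) = -0.243562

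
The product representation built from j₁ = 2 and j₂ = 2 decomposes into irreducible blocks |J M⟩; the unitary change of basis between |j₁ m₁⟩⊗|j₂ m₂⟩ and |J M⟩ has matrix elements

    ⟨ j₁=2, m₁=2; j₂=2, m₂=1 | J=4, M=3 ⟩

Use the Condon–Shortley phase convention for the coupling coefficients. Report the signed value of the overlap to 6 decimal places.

+√(1/2) = +0.707107

j₁+j₂−J=0  J+j₁−j₂=4  J−j₁+j₂=4  j₁+j₂+J+1=9
(j₁±m₁, j₂±m₂, J±M) = (4,0,3,1,7,1)
P² = 10368
sum k=0..0:
  [0] +1/144 = 1/144
S = 1/144
C² = P²·S² = 1/2 ; C = +0.707107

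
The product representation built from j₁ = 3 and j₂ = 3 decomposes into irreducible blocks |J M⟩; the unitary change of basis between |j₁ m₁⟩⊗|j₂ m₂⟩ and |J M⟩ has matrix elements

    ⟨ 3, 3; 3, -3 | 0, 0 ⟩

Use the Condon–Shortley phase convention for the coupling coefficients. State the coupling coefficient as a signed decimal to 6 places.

+√(1/7) = +0.377964

triangle: 6!×0!×0!/7! = 720/5040
(j±m)!: 6!×0!×0!×6!×0!×0! = 518400
prefactor² = (2J+1)×Δ×N² = 518400/7
  k=0: +1/(0!×6!×0!×0!×0!×0!) = 1/720
Σ = 1/720  ⇒  CG² = 518400/7×(1/720)² = 1/7
CG = +√(1/7) = +0.377964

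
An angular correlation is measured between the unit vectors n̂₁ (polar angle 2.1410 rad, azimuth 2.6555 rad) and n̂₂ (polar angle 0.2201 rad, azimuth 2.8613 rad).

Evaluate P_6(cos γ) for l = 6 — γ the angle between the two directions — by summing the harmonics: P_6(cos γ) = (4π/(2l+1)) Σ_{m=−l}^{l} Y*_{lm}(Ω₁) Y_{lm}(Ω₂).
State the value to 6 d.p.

Expand P_6 via completeness: Σ_{m} conj(Y_{6,m}) at Ω₁ times Y_{6,m} at Ω₂ —
  m=-6: (-0.16756 - 0.03836j) × (-0.00001 + 0.00005j) = 0.00000 - 0.00001j  (running Σ = 0.00000 - 0.00001j)
  m=-5: (-0.28928 - 0.24922j) × (-0.00014 - 0.00080j) = -0.00016 + 0.00027j  (running Σ = -0.00016 + 0.00026j)
  m=-4: (-0.14418 - 0.36783j) × (0.00334 + 0.00692j) = 0.00206 - 0.00223j  (running Σ = 0.00191 - 0.00197j)
  m=-3: (0.00483 - 0.04278j) × (-0.03298 - 0.03686j) = -0.00174 + 0.00123j  (running Σ = 0.00017 - 0.00074j)
  m=-2: (-0.18767 + 0.27513j) × (0.18128 + 0.11380j) = -0.06533 + 0.02852j  (running Σ = -0.06516 + 0.02778j)
  m=-1: (-0.15554 + 0.08218j) × (-0.53638 - 0.15441j) = 0.09612 - 0.02007j  (running Σ = 0.03096 + 0.00772j)
  m=0: (0.29021 + 0.00000j) × (0.56105 + 0.00000j) = 0.16282 + 0.00000j  (running Σ = 0.19378 + 0.00772j)
  m=1: (0.15554 + 0.08218j) × (0.53638 - 0.15441j) = 0.09612 + 0.02007j  (running Σ = 0.28989 + 0.02778j)
  m=2: (-0.18767 - 0.27513j) × (0.18128 - 0.11380j) = -0.06533 - 0.02852j  (running Σ = 0.22456 - 0.00074j)
  m=3: (-0.00483 - 0.04278j) × (0.03298 - 0.03686j) = -0.00174 - 0.00123j  (running Σ = 0.22283 - 0.00197j)
  m=4: (-0.14418 + 0.36783j) × (0.00334 - 0.00692j) = 0.00206 + 0.00223j  (running Σ = 0.22489 + 0.00026j)
  m=5: (0.28928 - 0.24922j) × (0.00014 - 0.00080j) = -0.00016 - 0.00027j  (running Σ = 0.22473 - 0.00001j)
  m=6: (-0.16756 + 0.03836j) × (-0.00001 - 0.00005j) = 0.00000 + 0.00001j  (running Σ = 0.22473 + 0.00000j)
Total Σ_m = 0.22473 + 0.00000j. Multiply by 0.966644: 0.21724 + 0.00000j. P_6(cos γ) = 0.217237

0.217237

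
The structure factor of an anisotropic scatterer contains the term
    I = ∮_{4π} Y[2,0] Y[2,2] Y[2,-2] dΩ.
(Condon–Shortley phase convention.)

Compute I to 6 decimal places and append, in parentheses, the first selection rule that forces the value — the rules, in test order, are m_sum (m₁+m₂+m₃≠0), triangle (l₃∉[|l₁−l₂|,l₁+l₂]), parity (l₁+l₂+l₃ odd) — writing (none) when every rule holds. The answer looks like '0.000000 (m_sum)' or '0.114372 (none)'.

m-sum 0 ✓  L=6 even ✓  0≤2≤4 ✓
Π(2lᵢ+1) = 5×5×5 = 125
triangle coeff Δ(2,2,2) = 1/630
Σ_t [0,2]: t=0:+1/8 t=1:−1/1 t=2:+1/8 = -3/4
(3j)²=2/35 [(2 2 2; 0 0 0)], sign=-1
Σ_t [2,2]: t=2:+1/8 = 1/8
(3j)²=2/35 [(2 2 2; 0 2 -2)], sign=+1
⇒ 4πI² = 20/49
I = (-1)√(20/49/(4π)) = -0.18022375
No selection rule forces the value: the integral is nonzero (none).

-0.180224 (none)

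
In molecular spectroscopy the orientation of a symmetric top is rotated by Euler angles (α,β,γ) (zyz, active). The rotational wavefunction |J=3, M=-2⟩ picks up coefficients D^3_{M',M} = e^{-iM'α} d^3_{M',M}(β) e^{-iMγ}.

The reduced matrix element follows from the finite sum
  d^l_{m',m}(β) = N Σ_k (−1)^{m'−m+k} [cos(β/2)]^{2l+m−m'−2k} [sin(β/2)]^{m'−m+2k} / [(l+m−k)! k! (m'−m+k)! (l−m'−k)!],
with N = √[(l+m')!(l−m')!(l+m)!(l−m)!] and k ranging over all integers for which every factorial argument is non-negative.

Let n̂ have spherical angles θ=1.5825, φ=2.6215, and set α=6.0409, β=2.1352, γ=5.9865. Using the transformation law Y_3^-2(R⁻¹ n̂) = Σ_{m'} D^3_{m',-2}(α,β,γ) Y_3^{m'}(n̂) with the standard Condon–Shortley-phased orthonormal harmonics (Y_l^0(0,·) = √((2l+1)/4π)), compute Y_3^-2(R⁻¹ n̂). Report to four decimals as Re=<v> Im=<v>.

Re=-0.0039 Im=0.2884

Need the full column D^3_{m',-2} for m'=−3..3 at α=6.0409, β=2.1352, γ=5.9865.
cos(β/2)=0.482228, sin(β/2)=0.876046
d^3_{-3,-2}: single k=1 term ⇒ +0.055958;  D = +0.013875-0.054211i
d^3_{-2,-2}: k∈[0..1] ⇒ +0.012575 -0.207507 = -0.194932;  D = -0.092231+0.171732i
d^3_{-1,-2}: k∈[0..1] ⇒ -0.072242 +0.476835 = +0.404593;  D = +0.271357-0.300101i
d^3_{0,-2}: k∈[0..1] ⇒ +0.227313 -0.750192 = -0.522879;  D = -0.433499+0.292373i
d^3_{1,-2}: k∈[0..1] ⇒ -0.476835 +0.786840 = +0.310005;  D = +0.291095-0.106616i
d^3_{2,-2}: k∈[0..1] ⇒ +0.684829 -0.452023 = +0.232806;  D = +0.231429-0.025279i
d^3_{3,-2}: single k=0 term ⇒ -0.609483;  D = -0.604062-0.081116i
Y_3^{m'}(θ=1.5825,φ=2.6215) and Σ D·Y over m':
  (+0.0139-0.0542i)·(-0.0044-0.4171i)  (-0.0922+0.1717i)·(-0.0061-0.0103i)  (+0.2714-0.3001i)·(+0.2802+0.1605i)  (-0.4335+0.2924i)·(+0.0131+0.0000i)  (+0.2911-0.1066i)·(-0.2802+0.1605i)  (+0.2314-0.0253i)·(-0.0061+0.0103i)  (-0.6041-0.0811i)·(+0.0044-0.4171i)
Y_3^-2(R⁻¹ n̂) = -0.003905+0.288384i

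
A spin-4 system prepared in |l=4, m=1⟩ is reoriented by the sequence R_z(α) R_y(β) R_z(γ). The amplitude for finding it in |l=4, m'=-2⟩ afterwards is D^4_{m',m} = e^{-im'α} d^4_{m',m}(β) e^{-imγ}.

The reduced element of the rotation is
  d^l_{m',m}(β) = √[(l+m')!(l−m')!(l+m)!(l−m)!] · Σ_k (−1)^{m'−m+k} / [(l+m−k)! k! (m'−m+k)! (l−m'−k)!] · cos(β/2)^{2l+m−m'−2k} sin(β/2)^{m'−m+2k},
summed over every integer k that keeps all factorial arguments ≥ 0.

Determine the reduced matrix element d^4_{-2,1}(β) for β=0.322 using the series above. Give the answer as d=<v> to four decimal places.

d^4_{-2,1}(β=0.3220) via the finite sum:
c=cos(0.322000/2)=0.987067, s=sin(0.322000/2)=0.160305; N=√[2·720·120·6]=1018.233765
Admissible k: 3..5 (factorial args all ≥0)
  k=3: (−1)^0·1018.2338/(72)·0.9871^5·0.1603^3 = +0.054588
  k=4: (−1)^1·1018.2338/(48)·0.9871^3·0.1603^5 = -0.002160
  k=5: (−1)^2·1018.2338/(240)·0.9871^1·0.1603^7 = +0.000011
d^4_{-2,1}(0.3220) = +0.054588 -0.002160 +0.000011 = +0.052439

d=0.0524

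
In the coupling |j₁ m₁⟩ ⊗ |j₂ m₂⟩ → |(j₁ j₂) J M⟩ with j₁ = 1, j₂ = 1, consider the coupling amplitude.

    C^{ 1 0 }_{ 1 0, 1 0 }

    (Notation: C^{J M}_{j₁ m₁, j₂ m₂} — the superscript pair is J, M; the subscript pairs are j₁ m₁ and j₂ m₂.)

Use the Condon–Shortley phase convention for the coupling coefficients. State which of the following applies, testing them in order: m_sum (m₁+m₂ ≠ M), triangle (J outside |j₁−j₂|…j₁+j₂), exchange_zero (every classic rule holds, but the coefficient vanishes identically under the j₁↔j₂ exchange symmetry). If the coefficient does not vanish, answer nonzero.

m-sum: m₁+m₂ = 0+0 = 0, M = 0  ✓
triangle: |j₁−j₂| = 0 ≤ J = 1 ≤ j₁+j₂ = 2  ✓
exchange: j₁=j₂ and m₁=m₂, and (−1)^(j₁+j₂−J) = (−1)^1 = −1 forces ⟨j₁m₁;j₂m₂|JM⟩ = −⟨j₂m₂;j₁m₁|JM⟩ = −⟨j₁m₁;j₂m₂|JM⟩ ⇒ the coefficient vanishes identically
Racah sum check: Σ_k collapses to 0 ⇒ CG = 0

exchange_zero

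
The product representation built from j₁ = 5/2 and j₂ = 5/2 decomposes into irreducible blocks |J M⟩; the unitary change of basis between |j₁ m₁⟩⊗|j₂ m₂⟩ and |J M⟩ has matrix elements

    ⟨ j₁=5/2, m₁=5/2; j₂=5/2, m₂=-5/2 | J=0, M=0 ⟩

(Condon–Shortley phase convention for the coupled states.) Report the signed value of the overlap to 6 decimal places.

j₁+j₂−J=5  J+j₁−j₂=0  J−j₁+j₂=0  j₁+j₂+J+1=6
(j₁±m₁, j₂±m₂, J±M) = (5,0,0,5,0,0)
P² = 2400
sum k=0..0:
  [0] +1/120 = 1/120
S = 1/120
C² = P²·S² = 1/6 ; C = +0.408248

+0.408248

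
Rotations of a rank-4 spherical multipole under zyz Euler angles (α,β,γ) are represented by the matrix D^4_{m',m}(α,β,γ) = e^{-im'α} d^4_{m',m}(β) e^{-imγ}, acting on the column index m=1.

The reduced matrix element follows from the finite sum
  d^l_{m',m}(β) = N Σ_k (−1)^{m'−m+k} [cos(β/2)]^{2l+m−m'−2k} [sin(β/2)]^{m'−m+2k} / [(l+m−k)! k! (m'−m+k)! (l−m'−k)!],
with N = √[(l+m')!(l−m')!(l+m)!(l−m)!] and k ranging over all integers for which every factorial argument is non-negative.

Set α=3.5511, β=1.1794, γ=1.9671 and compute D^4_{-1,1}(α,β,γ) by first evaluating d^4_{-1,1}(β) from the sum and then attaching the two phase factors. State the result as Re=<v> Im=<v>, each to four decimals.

First d^4_{-1,1}(β=1.1794), then the phase factors e^{-i(-1)α} and e^{-i(1)γ}:
With c≡cos(β/2)=0.831108 and s≡sin(β/2)=0.556112, N=[6·120·120·6]^{1/2}=720.000000
k: max(0,(1)−(-1))=2 … min(4+(1),4−(-1))=5
  k=2: (−1)^0·720.0000/(72)·0.8311^6·0.5561^2 = +1.019219
  k=3: (−1)^1·720.0000/(24)·0.8311^4·0.5561^4 = -1.368984
  k=4: (−1)^2·720.0000/(48)·0.8311^2·0.5561^6 = +0.306463
  k=5: (−1)^3·720.0000/(720)·0.8311^0·0.5561^8 = -0.009147
d^4_{-1,1}(1.1794) = +1.019219 -1.368984 +0.306463 -0.009147 = -0.052449
Phases: e^{-i·(-1)·3.5511}=-0.917317-0.398157i, e^{-i·(1)·1.9671}=-0.386011-0.922494i ⇒ D=+0.000693-0.052445i

Re=0.0007 Im=-0.0524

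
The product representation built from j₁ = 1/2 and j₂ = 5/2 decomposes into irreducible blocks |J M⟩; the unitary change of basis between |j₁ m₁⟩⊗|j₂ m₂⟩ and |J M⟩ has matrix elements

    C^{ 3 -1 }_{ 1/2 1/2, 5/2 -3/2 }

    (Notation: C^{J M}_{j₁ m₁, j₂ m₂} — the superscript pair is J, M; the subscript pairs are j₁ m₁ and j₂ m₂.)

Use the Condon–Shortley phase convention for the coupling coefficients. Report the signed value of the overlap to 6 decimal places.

+0.577350  (= +√(1/3))

triangle: 0!*1!*5!/7! = 120/5040
(j±m)!: 1!*0!*1!*4!*2!*4! = 1152
prefactor² = (2J+1)*Δ*N² = 192
  k=0: +1/(0!*0!*0!*1!*1!*4!) = 1/24
Σ = 1/24  ⇒  CG² = 192*(1/24)² = 1/3
CG = +√(1/3) = +0.577350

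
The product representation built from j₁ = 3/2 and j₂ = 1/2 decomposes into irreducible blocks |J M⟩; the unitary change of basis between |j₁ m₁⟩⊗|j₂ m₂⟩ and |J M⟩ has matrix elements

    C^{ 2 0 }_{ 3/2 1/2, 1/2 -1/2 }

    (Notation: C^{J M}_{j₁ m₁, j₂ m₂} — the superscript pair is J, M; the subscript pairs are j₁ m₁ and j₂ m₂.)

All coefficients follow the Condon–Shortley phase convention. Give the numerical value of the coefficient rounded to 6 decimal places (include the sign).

√[5·0!3!1!/5! · 2!1!0!1!2!2!] = √(2)
  +(−1)^0/∏(0,0,1,0,2,1)! = 1/2  (running 1/2)
⟨..|..⟩ = √(2)·(1/2) = +0.707107

+√(1/2) ≈ +0.707107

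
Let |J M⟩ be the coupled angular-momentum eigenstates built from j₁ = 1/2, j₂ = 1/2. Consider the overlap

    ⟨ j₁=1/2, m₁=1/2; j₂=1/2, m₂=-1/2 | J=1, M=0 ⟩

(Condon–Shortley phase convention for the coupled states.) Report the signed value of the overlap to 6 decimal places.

+√(1/2) ≈ +0.707107

triangle: 0!·1!·1!/3! = 1/6
(j±m)!: 1!·0!·0!·1!·1!·1! = 1
prefactor² = (2J+1)·Δ·N² = 1/2
  k=0: +1/(0!·0!·0!·0!·1!·1!) = 1
Σ = 1  ⇒  CG² = 1/2·1² = 1/2
CG = +√(1/2) = +0.707107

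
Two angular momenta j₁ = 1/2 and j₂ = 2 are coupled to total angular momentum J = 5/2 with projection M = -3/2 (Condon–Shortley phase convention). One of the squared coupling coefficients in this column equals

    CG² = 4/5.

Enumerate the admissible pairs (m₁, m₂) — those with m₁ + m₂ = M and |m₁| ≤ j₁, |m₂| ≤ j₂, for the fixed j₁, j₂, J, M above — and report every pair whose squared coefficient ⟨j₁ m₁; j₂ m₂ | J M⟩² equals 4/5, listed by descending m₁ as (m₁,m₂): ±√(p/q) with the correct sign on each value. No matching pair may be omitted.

(-1/2,-1): +√(4/5)

Admissible pairs with m₁+m₂ = M = -3/2: (-1/2,-1), (1/2,-2)
  (m₁,m₂)=(1/2,-2): CG² = 1/5, CG = +√(1/5)
  (m₁,m₂)=(-1/2,-1): CG² = 4/5, CG = +√(4/5)   ← matches the target
Pairs with CG² = 4/5: (-1/2,-1): +√(4/5)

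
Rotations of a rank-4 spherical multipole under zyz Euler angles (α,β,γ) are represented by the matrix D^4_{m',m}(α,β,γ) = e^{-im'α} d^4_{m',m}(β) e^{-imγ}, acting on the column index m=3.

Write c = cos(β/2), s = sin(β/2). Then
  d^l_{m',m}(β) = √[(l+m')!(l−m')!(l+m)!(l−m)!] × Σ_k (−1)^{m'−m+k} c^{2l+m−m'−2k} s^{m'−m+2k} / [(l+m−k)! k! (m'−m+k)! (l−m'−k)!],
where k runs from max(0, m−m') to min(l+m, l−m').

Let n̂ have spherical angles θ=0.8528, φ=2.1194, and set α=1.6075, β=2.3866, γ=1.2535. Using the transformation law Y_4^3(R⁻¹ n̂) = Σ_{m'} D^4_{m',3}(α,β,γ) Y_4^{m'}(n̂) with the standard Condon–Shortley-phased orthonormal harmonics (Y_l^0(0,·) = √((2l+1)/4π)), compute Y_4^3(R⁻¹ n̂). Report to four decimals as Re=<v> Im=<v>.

Need the full column D^4_{m',3} for m'=−4..4 at α=1.6075, β=2.3866, γ=1.2535.
cos(β/2)=0.368594, sin(β/2)=0.929590
d^4_{-4,3}: single k=7 term ⇒ +0.625367;  D = -0.556963+0.284386i
d^4_{-3,3}: k∈[6..7] ⇒ +0.613684 -0.557613 = +0.056071;  D = +0.027314+0.048969i
d^4_{-2,3}: k∈[5..6] ⇒ +0.390202 -0.827283 = -0.437081;  D = -0.373647+0.226778i
d^4_{-1,3}: k∈[4..5] ⇒ +0.182339 -0.695852 = -0.513513;  D = +0.282363+0.428914i
d^4_{0,3}: k∈[3..4] ⇒ +0.064667 -0.411309 = -0.346642;  D = +0.282344-0.201103i
d^4_{1,3}: k∈[2..3] ⇒ +0.017201 -0.182339 = -0.165138;  D = -0.100676-0.130901i
d^4_{2,3}: k∈[1..2] ⇒ +0.003215 -0.061348 = -0.058133;  D = -0.044749+0.037108i
d^4_{3,3}: k∈[0..1] ⇒ +0.000341 -0.015170 = -0.014829;  D = +0.009878+0.011060i
d^4_{4,3}: single k=0 term ⇒ -0.002430;  D = +0.001752-0.001684i
Y_4^{m'}(θ=0.8528,φ=2.1194) and Σ D·Y over m':
  (-0.5570+0.2844i)·(-0.0831-0.1156i)  (+0.0273+0.0490i)·(+0.3508-0.0264i)  (-0.3736+0.2268i)·(-0.1756+0.3427i)  (+0.2824+0.4289i)·(-0.0036-0.0059i)  (+0.2823-0.2011i)·(-0.3626+0.0000i)  (-0.1007-0.1309i)·(+0.0036-0.0059i)  (-0.0447+0.0371i)·(-0.1756-0.3427i)  (+0.0099+0.0111i)·(-0.3508-0.0264i)  (+0.0018-0.0017i)·(-0.0831+0.1156i)
Y_4^3(R⁻¹ n̂) = -0.006604-0.035860i

Re=-0.0066 Im=-0.0359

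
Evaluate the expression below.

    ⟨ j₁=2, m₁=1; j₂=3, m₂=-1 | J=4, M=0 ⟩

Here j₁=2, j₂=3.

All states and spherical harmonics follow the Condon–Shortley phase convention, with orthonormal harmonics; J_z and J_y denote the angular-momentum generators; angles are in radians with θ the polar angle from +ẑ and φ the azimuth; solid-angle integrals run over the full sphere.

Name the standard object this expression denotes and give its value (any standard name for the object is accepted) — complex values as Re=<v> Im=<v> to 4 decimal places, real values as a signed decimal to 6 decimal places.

This is a Clebsch–Gordan (vector-coupling) coefficient.
√[9·1!3!5!/10! · 3!1!2!4!4!4!] = √(10368/35)
  +(−1)^0/∏(0,1,1,2,2,3)! = 1/24  (running 1/24)
  +(−1)^1/∏(1,0,0,1,3,4)! = -1/144  (running 5/144)
⟨..|..⟩ = √(10368/35)·(5/144) = +0.597614

Clebsch–Gordan coefficient, +√(5/14) ≈ +0.597614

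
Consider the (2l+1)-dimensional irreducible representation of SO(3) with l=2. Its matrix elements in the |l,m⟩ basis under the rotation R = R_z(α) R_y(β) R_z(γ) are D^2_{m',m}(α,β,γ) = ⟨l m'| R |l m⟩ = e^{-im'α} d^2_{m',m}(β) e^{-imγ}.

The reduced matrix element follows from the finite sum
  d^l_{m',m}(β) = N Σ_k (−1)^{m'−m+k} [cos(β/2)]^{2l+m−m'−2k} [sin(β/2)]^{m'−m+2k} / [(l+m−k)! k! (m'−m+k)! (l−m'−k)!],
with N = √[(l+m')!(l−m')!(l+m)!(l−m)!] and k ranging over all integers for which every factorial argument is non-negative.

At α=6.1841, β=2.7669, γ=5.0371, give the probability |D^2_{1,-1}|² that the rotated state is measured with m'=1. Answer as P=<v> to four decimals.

P=0.6912

First d^2_{1,-1}(β=2.7669), then the phase factors e^{-i(1)α} and e^{-i(-1)γ}:
With c≡cos(β/2)=0.186252 and s≡sin(β/2)=0.982502, N=[6·1·1·6]^{1/2}=6.000000
k: max(0,(-1)−(1))=0 … min(2+(-1),2−(1))=1
  k=0: (−1)^2·6.0000/(2)·0.1863^2·0.9825^2 = +0.100460
  k=1: (−1)^3·6.0000/(6)·0.1863^0·0.9825^4 = -0.931824
d^2_{1,-1}(2.7669) = +0.100460 -0.931824 = -0.831364
|D^2_{1,-1}|² = |d^2_{1,-1}(β)|² = (-0.831364)² = 0.691166 (the z-rotation phases have unit modulus)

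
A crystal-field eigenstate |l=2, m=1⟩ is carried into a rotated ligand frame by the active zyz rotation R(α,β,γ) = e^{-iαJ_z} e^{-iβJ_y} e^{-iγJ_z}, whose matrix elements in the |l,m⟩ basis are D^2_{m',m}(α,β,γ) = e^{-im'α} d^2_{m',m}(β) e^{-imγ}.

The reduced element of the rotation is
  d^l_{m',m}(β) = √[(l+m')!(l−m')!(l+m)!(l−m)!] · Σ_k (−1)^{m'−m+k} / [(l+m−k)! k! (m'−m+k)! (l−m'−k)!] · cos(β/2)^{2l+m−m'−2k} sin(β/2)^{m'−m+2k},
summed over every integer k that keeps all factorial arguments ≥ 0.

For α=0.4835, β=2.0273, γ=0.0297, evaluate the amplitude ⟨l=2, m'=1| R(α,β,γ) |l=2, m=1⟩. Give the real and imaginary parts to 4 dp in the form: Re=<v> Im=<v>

Re=-0.4583 Im=0.2583

D^2_{1,1}(0.4835,2.0273,0.0297) = e^{-i·1·0.4835}·d^2_{1,1}(2.0273)·e^{-i·1·0.0297}. Compute d first:
Half-angle: c=0.528766, s=0.848767. N=√(6·1·6·1)=6.000000
k∈{0,1} keeps every argument non-negative
  k=0: (−1)^0·6.0000/(6)·0.5288^4·0.8488^0 = +0.078173
  k=1: (−1)^1·6.0000/(2)·0.5288^2·0.8488^2 = -0.604263
d^2_{1,1}(2.0273) = +0.078173 -0.604263 = -0.526091
Phases: e^{-i·(1)·0.4835}=+0.885373-0.464881i, e^{-i·(1)·0.0297}=+0.999559-0.029696i ⇒ D=-0.458318+0.258293i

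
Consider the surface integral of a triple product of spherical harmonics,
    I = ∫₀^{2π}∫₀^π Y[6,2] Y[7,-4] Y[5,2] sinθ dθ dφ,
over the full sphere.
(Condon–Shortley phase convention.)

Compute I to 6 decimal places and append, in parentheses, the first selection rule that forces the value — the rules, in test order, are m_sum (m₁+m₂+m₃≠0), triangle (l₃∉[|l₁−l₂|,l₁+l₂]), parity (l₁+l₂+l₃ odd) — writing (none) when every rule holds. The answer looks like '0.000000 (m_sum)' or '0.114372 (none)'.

0.116075 (none)

m-sum 0 ✓  L=18 even ✓  1≤5≤13 ✓
Π(2lᵢ+1) = 13×15×11 = 2145
triangle coeff Δ(6,7,5) = 1/174594420
Σ_t [2,6]: t=2:+1/4147200 t=3:−1/207360 t=4:+1/82944 t=5:−1/207360 t=6:+1/4147200 = 1/345600
(3j)²=420/46189 [(6 7 5; 0 0 0)], sign=-1
Σ_t [0,3]: t=0:+1/34836480 t=1:−1/1451520 t=2:+1/691200 t=3:−1/3110400 = 1/2150400
(3j)²=729/83980 [(6 7 5; 2 -4 2)], sign=-1
⇒ 4πI² = 229635/1356277
I = (+1)√(229635/1356277/(4π)) = 0.11607533
No selection rule forces the value: the integral is nonzero (none).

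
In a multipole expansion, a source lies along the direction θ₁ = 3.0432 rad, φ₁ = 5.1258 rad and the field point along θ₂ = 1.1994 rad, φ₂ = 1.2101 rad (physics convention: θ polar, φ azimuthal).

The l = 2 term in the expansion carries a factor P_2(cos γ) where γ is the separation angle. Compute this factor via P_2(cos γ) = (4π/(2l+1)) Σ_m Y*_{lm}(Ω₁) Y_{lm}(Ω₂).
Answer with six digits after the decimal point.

-0.227000

Term-by-term m-sum for l=2 (normalisation 4π/5 = 2.513274):
  m=-2: (-0.00252 - 0.00274j) × (-0.25185 - 0.22151j) = 0.00003 + 0.00125j  (running Σ = 0.00003 + 0.00125j)
  m=-1: (-0.03034 + 0.06916j) × (0.09220 - 0.24444j) = 0.01411 + 0.01379j  (running Σ = 0.01414 + 0.01504j)
  m=0: (0.62165 + 0.00000j) × (-0.19077 + 0.00000j) = -0.11859 + 0.00000j  (running Σ = -0.10446 + 0.01504j)
  m=1: (0.03034 + 0.06916j) × (-0.09220 - 0.24444j) = 0.01411 - 0.01379j  (running Σ = -0.09035 + 0.00125j)
  m=2: (-0.00252 + 0.00274j) × (-0.25185 + 0.22151j) = 0.00003 - 0.00125j  (running Σ = -0.09032 + 0.00000j)
Accumulated sum -0.09032 + 0.00000j; after 4π/(2l+1) scaling, -0.22700 + 0.00000j ⇒ P_2 = -0.227000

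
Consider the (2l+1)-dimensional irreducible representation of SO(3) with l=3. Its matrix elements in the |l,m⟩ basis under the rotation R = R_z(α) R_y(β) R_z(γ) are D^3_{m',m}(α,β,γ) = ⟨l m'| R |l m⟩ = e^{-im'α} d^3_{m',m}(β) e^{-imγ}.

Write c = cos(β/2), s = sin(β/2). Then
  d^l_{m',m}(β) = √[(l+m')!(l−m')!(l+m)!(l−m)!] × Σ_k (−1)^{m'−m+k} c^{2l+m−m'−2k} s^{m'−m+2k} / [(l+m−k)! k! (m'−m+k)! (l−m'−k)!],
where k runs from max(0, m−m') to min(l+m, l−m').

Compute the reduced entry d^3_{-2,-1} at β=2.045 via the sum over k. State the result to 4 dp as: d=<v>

d=-0.4529

d^3_{-2,-1}(β=2.0450) via the finite sum:
With c≡cos(β/2)=0.521234 and s≡sin(β/2)=0.853414, N=[1·120·2·24]^{1/2}=75.894664
k: max(0,(-1)−(-2))=1 … min(3+(-1),3−(-2))=2
  k=1: (−1)^0·75.8947/(24)·0.5212^5·0.8534^1 = +0.103830
  k=2: (−1)^1·75.8947/(12)·0.5212^3·0.8534^3 = -0.556682
d^3_{-2,-1}(2.0450) = +0.103830 -0.556682 = -0.452852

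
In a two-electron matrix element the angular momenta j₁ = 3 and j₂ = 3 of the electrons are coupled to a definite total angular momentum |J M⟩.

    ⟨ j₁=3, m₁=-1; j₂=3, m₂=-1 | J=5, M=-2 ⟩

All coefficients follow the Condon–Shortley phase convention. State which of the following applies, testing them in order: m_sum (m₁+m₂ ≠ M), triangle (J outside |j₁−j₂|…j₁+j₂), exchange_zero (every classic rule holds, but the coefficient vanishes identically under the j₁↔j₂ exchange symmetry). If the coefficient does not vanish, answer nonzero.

m-sum: m₁+m₂ = -1+(-1) = -2, M = -2  ✓
triangle: |j₁−j₂| = 0 ≤ J = 5 ≤ j₁+j₂ = 6  ✓
exchange: j₁=j₂ and m₁=m₂, and (−1)^(j₁+j₂−J) = (−1)^1 = −1 forces ⟨j₁m₁;j₂m₂|JM⟩ = −⟨j₂m₂;j₁m₁|JM⟩ = −⟨j₁m₁;j₂m₂|JM⟩ ⇒ the coefficient vanishes identically
Racah sum check: Σ_k collapses to 0 ⇒ CG = 0

exchange_zero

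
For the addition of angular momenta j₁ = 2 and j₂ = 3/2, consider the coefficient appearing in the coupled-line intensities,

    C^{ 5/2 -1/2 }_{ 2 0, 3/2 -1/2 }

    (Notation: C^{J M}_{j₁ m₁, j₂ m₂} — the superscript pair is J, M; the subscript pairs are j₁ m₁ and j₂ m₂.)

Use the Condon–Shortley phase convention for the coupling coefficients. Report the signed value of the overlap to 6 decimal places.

+√(3/35) = +0.292770

√[6·1!3!2!/7! · 2!2!1!2!2!3!] = √(48/35)
  +(−1)^0/∏(0,1,2,1,1,1)! = 1/2  (running 1/2)
  +(−1)^1/∏(1,0,1,0,2,2)! = -1/4  (running 1/4)
⟨..|..⟩ = √(48/35)·(1/4) = +0.292770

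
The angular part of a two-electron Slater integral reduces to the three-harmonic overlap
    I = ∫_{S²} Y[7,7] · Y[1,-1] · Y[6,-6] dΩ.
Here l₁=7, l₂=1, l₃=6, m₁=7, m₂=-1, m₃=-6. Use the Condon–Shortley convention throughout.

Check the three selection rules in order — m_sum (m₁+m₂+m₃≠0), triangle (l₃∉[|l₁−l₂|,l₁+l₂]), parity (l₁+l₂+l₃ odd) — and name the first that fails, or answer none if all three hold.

none

m₁+m₂+m₃ = 7 − 1 − 6 = 0  ✓
triangle: |7−1|=6 ≤ l₃=6 ≤ 7+1=8  ✓
parity: l₁+l₂+l₃ = 14 is even  ✓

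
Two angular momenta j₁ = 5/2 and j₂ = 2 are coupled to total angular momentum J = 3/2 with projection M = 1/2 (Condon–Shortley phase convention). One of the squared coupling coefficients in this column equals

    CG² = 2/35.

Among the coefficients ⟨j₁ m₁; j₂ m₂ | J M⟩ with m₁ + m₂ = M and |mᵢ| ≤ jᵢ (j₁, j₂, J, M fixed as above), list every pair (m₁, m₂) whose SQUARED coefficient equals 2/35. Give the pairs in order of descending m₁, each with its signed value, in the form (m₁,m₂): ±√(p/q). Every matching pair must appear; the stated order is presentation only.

Admissible pairs with m₁+m₂ = M = 1/2: (-3/2,2), (-1/2,1), (1/2,0), (3/2,-1), (5/2,-2)
  (m₁,m₂)=(5/2,-2): CG² = 8/21, CG = +√(8/21)
  (m₁,m₂)=(3/2,-1): CG² = 2/105, CG = −√(2/105)
  (m₁,m₂)=(1/2,0): CG² = 2/35, CG = −√(2/35)   ← matches the target
  (m₁,m₂)=(-1/2,1): CG² = 5/21, CG = +√(5/21)
  (m₁,m₂)=(-3/2,2): CG² = 32/105, CG = −√(32/105)
Pairs with CG² = 2/35: (1/2,0): −√(2/35)

(1/2,0): −√(2/35)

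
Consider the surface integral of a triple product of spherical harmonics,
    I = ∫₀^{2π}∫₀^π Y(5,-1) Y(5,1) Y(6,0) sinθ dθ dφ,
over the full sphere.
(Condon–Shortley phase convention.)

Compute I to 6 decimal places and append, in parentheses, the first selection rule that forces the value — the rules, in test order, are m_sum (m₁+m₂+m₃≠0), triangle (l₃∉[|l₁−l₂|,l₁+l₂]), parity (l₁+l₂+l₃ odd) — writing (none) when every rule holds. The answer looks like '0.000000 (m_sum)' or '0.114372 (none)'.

-0.036818 (none)

Checks pass: Σm=0; 16 even; l₃=6∈[0,10].
(2·5+1)(2·5+1)(2·6+1) = 1573
Δ: 4! 6! 6! / 17! → 1/28588560
sum: t=0:+1/345600 t=1:−1/13824 t=2:+1/5184 t=3:−1/13824 t=4:+1/345600 = 7/129600
3j²(5 5 6; 0 0 0) = Δ·Π!·Σ² = 80/7293  (sign +1)
sum: t=0:+1/12441600 t=1:−1/86400 t=2:+1/9216 t=3:−1/7776 t=4:+1/55296 = -7/518400
3j²(5 5 6; -1 1 0) = Δ·Π!·Σ² = 12/12155  (sign -1)
combine: 4πI² = 1573·80/7293·12/12155 = 64/3757
take √, sign -1: I = -0.03681836
No selection rule forces the value: the integral is nonzero (none).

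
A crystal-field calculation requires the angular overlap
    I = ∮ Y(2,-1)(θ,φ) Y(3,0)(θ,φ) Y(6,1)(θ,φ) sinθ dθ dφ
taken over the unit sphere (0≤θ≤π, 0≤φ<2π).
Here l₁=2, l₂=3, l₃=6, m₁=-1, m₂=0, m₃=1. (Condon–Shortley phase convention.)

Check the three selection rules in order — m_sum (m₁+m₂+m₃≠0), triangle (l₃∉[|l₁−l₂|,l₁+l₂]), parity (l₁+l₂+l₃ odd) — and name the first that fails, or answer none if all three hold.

m₁+m₂+m₃ = -1 + 0 + 1 = 0  ✓
triangle: need |l₁−l₂| ≤ l₃ ≤ l₁+l₂ = [1,5]; l₃=6 is outside  ✗
parity: l₁+l₂+l₃ = 11 is odd

triangle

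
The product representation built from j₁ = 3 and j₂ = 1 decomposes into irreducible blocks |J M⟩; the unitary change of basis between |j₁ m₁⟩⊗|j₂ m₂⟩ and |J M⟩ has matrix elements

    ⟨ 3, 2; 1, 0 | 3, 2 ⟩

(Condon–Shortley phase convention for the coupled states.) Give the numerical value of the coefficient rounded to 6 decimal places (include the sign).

+0.577350

√[7·1!5!1!/8! · 5!1!1!1!5!1!] = √(300)
  +(−1)^0/∏(0,1,1,1,4,0)! = 1/24  (running 1/24)
  +(−1)^1/∏(1,0,0,0,5,1)! = -1/120  (running 1/30)
⟨..|..⟩ = √(300)·(1/30) = +0.577350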